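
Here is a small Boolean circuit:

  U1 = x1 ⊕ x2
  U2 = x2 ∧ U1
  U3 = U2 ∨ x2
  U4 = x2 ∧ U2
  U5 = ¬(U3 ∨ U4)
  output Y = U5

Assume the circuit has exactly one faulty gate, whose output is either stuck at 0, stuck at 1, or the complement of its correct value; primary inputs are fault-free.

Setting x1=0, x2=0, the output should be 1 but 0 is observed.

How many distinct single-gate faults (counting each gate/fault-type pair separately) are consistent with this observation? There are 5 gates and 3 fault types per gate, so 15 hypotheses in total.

8

Fault-free: U1=0, U2=0, U3=0, U4=0, U5=1 → 1. Observed 0.
  U1: none of the 3 fault types match ✗
  U2: stuck-at-1, inverted output ✓; others ✗
  U3: stuck-at-1, inverted output ✓; others ✗
  U4: stuck-at-1, inverted output ✓; others ✗
  U5: stuck-at-0, inverted output ✓; others ✗
Consistent faults: {U2 stuck-at-1, U2 inverted output, U3 stuck-at-1, U3 inverted output, U4 stuck-at-1, U4 inverted output, U5 stuck-at-0, U5 inverted output} — 8 in all.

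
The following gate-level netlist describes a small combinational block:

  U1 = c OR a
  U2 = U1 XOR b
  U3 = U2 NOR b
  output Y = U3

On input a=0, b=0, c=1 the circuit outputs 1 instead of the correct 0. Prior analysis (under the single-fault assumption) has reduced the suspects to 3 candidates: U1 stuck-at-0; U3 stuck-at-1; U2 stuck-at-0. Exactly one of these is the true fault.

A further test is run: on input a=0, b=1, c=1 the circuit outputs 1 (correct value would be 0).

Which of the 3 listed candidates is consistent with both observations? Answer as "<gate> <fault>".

U3 stuck-at-1

Evaluate each candidate on input a=0, b=1, c=1:
  U1 stuck-at-0: U1=0 [stuck-at-0], U2=1, U3=0 → 0 — eliminated
  U3 stuck-at-1: U1=1, U2=0, U3=1 [stuck-at-1] → 1 — matches
  U2 stuck-at-0: U1=1, U2=0 [stuck-at-0], U3=0 → 0 — eliminated
Only U3 stuck-at-1 reproduces the observed 1.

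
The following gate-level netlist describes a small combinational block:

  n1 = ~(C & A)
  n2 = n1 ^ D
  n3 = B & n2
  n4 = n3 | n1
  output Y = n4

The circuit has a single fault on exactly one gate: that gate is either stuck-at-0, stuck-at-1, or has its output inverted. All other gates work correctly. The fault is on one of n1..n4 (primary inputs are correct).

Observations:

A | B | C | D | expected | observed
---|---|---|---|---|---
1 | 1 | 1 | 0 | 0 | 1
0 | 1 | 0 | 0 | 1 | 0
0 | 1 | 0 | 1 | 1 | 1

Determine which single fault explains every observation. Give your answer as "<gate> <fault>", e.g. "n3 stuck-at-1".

n1 inverted output

Fault-free values for test 1 (A=1, B=1, C=1, D=0): n1=0, n2=0, n3=0, n4=0, giving Y=0. Observed 1.
Test 1: faults giving observed 1 are {n1 stuck-at-1, n1 inverted output, n2 stuck-at-1, n2 inverted output, n3 stuck-at-1, n3 inverted output, n4 stuck-at-1, n4 inverted output}.
Test 2 (A=0, B=1, C=0, D=0): fault-free n1=1, n2=1, n3=1, n4=1 → 1; observed 0. Eliminates n1 stuck-at-1, n2 stuck-at-1, n2 inverted output, n3 stuck-at-1, n3 inverted output, n4 stuck-at-1.
Test 3 (A=0, B=1, C=0, D=1): fault-free n1=1, n2=0, n3=0, n4=1 → 1; observed 1. Eliminates n4 inverted output.
Only n1 inverted output is consistent with every test.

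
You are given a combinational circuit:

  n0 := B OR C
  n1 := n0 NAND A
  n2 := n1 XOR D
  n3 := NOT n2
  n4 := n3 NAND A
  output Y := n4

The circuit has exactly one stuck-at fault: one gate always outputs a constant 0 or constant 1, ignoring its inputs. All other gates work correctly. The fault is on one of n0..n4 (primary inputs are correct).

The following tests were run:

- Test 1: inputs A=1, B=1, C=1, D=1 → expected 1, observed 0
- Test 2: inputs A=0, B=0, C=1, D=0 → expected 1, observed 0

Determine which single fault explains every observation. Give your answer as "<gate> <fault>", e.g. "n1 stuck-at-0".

Fault-free values for test 1 (A=1, B=1, C=1, D=1): n0=1, n1=0, n2=1, n3=0, n4=1, giving Y=1. Observed 0.
Test 1: faults giving observed 0 are {n0 stuck-at-0, n1 stuck-at-1, n2 stuck-at-0, n3 stuck-at-1, n4 stuck-at-0}.
Test 2 (A=0, B=0, C=1, D=0): fault-free n0=1, n1=1, n2=1, n3=0, n4=1 → 1; observed 0. Eliminates n0 stuck-at-0, n1 stuck-at-1, n2 stuck-at-0, n3 stuck-at-1.
Only n4 stuck-at-0 is consistent with every test.

n4 stuck-at-0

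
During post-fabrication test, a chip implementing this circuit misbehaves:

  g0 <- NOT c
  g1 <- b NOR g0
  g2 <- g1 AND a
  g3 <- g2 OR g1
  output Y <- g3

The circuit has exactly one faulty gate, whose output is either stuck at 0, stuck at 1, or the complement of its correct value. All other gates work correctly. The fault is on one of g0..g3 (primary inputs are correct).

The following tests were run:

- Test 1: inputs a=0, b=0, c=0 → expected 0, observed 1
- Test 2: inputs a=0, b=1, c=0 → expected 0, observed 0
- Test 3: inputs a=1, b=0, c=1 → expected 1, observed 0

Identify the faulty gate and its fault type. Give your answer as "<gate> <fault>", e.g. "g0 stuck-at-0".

g0 inverted output

Fault-free values for test 1 (a=0, b=0, c=0): g0=1, g1=0, g2=0, g3=0, giving Y=0. Observed 1.
Test 1: faults giving observed 1 are {g0 stuck-at-0, g0 inverted output, g1 stuck-at-1, g1 inverted output, g2 stuck-at-1, g2 inverted output, g3 stuck-at-1, g3 inverted output}.
Test 2 (a=0, b=1, c=0): fault-free g0=1, g1=0, g2=0, g3=0 → 0; observed 0. Eliminates g1 stuck-at-1, g1 inverted output, g2 stuck-at-1, g2 inverted output, g3 stuck-at-1, g3 inverted output.
Test 3 (a=1, b=0, c=1): fault-free g0=0, g1=1, g2=1, g3=1 → 1; observed 0. Eliminates g0 stuck-at-0.
Only g0 inverted output is consistent with every test.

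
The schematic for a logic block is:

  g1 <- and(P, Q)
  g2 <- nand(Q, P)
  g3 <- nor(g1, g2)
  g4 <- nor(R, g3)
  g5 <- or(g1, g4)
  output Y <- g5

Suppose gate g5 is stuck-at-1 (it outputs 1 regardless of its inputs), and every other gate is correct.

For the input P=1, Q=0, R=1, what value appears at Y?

Propagate with g5 forced: g1=0, g2=1, g3=0, g4=0, g5=1 [stuck-at-1].
So Y = 1. (Without the fault it would be 0.)

1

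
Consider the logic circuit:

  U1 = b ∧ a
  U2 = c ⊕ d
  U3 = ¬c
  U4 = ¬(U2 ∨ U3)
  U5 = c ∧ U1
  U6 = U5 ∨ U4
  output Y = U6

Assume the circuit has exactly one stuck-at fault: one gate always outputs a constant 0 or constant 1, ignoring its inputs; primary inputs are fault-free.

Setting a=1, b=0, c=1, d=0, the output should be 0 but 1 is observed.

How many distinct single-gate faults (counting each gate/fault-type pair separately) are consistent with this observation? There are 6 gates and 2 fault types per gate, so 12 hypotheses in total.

Fault-free: U1=0, U2=1, U3=0, U4=0, U5=0, U6=0 → 0. Observed 1.
  U1 stuck-at-0: output 0 ✗
  U1 stuck-at-1: output 1 ✓
  U2 stuck-at-0: output 1 ✓
  U2 stuck-at-1: output 0 ✗
  U3 stuck-at-0: output 0 ✗
  U3 stuck-at-1: output 0 ✗
  U4 stuck-at-0: output 0 ✗
  U4 stuck-at-1: output 1 ✓
  U5 stuck-at-0: output 0 ✗
  U5 stuck-at-1: output 1 ✓
  U6 stuck-at-0: output 0 ✗
  U6 stuck-at-1: output 1 ✓
Consistent faults: {U1 stuck-at-1, U2 stuck-at-0, U4 stuck-at-1, U5 stuck-at-1, U6 stuck-at-1} — 5 in all.

5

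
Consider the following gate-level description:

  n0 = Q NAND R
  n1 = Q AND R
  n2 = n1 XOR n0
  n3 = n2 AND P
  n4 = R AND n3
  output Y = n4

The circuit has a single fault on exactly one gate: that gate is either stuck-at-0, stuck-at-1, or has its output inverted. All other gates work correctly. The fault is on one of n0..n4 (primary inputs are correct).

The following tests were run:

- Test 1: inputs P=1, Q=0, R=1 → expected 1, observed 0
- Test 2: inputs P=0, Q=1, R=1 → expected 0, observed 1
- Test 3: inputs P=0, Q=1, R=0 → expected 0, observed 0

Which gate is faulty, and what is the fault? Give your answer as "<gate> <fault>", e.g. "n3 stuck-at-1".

n3 inverted output

Fault-free values for test 1 (P=1, Q=0, R=1): n0=1, n1=0, n2=1, n3=1, n4=1, giving Y=1. Observed 0.
Test 1: faults giving observed 0 are {n0 stuck-at-0, n0 inverted output, n1 stuck-at-1, n1 inverted output, n2 stuck-at-0, n2 inverted output, n3 stuck-at-0, n3 inverted output, n4 stuck-at-0, n4 inverted output}.
Test 2 (P=0, Q=1, R=1): fault-free n0=0, n1=1, n2=1, n3=0, n4=0 → 0; observed 1. Eliminates n0 stuck-at-0, n0 inverted output, n1 stuck-at-1, n1 inverted output, n2 stuck-at-0, n2 inverted output, n3 stuck-at-0, n4 stuck-at-0.
Test 3 (P=0, Q=1, R=0): fault-free n0=1, n1=0, n2=1, n3=0, n4=0 → 0; observed 0. Eliminates n4 inverted output.
Only n3 inverted output is consistent with every test.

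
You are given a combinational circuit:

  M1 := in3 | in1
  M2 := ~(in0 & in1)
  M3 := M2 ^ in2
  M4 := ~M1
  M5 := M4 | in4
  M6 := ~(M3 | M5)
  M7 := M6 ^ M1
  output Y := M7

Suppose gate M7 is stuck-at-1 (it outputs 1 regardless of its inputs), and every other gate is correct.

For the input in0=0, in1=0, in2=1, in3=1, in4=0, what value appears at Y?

Propagate with M7 forced: M1=1, M2=1, M3=0, M4=0, M5=0, M6=1, M7=1 [stuck-at-1].
So Y = 1. (Without the fault it would be 0.)

1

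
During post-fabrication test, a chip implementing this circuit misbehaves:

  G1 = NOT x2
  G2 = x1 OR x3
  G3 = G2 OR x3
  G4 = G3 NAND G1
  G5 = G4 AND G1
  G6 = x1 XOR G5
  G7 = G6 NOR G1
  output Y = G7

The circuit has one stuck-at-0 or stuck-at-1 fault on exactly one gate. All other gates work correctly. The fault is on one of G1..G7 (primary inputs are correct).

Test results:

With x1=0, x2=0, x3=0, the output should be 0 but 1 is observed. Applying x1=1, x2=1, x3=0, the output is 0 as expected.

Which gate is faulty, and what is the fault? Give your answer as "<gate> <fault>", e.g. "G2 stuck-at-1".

G1 stuck-at-0

Fault-free values for test 1 (x1=0, x2=0, x3=0): G1=1, G2=0, G3=0, G4=1, G5=1, G6=1, G7=0, giving Y=0. Observed 1.
Test 1: faults giving observed 1 are {G1 stuck-at-0, G7 stuck-at-1}.
Test 2 (x1=1, x2=1, x3=0): fault-free G1=0, G2=1, G3=1, G4=1, G5=0, G6=1, G7=0 → 0; observed 0. Eliminates G7 stuck-at-1.
Only G1 stuck-at-0 is consistent with every test.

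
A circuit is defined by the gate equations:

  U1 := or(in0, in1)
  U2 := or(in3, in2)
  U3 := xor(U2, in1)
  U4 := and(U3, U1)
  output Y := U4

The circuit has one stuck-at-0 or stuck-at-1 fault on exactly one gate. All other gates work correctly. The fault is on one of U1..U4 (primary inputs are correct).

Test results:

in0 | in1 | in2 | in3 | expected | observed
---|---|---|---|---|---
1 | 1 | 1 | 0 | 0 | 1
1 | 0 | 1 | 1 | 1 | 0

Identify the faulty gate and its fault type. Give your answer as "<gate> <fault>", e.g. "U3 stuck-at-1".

Fault-free values for test 1 (in0=1, in1=1, in2=1, in3=0): U1=1, U2=1, U3=0, U4=0, giving Y=0. Observed 1.
Test 1: faults giving observed 1 are {U2 stuck-at-0, U3 stuck-at-1, U4 stuck-at-1}.
Test 2 (in0=1, in1=0, in2=1, in3=1): fault-free U1=1, U2=1, U3=1, U4=1 → 1; observed 0. Eliminates U3 stuck-at-1, U4 stuck-at-1.
Only U2 stuck-at-0 is consistent with every test.

U2 stuck-at-0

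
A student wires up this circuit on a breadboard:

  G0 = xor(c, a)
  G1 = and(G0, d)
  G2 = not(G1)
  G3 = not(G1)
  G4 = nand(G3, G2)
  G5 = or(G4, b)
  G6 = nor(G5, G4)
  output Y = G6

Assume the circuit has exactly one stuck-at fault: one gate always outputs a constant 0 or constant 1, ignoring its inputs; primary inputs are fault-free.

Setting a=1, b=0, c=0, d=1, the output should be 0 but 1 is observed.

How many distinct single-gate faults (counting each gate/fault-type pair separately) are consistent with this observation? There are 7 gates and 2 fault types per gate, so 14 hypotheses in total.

4

Fault-free: G0=1, G1=1, G2=0, G3=0, G4=1, G5=1, G6=0 → 0. Observed 1.
  G0 stuck-at-0: output 1 ✓
  G0 stuck-at-1: output 0 ✗
  G1 stuck-at-0: output 1 ✓
  G1 stuck-at-1: output 0 ✗
  G2 stuck-at-0: output 0 ✗
  G2 stuck-at-1: output 0 ✗
  G3 stuck-at-0: output 0 ✗
  G3 stuck-at-1: output 0 ✗
  G4 stuck-at-0: output 1 ✓
  G4 stuck-at-1: output 0 ✗
  G5 stuck-at-0: output 0 ✗
  G5 stuck-at-1: output 0 ✗
  G6 stuck-at-0: output 0 ✗
  G6 stuck-at-1: output 1 ✓
Consistent faults: {G0 stuck-at-0, G1 stuck-at-0, G4 stuck-at-0, G6 stuck-at-1} — 4 in all.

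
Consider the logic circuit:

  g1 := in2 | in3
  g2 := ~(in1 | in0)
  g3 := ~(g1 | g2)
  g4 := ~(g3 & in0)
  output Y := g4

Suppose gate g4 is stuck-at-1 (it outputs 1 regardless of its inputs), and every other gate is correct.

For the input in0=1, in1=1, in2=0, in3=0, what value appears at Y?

Propagate with g4 forced: g1=0, g2=0, g3=1, g4=1 [stuck-at-1].
So Y = 1. (Without the fault it would be 0.)

1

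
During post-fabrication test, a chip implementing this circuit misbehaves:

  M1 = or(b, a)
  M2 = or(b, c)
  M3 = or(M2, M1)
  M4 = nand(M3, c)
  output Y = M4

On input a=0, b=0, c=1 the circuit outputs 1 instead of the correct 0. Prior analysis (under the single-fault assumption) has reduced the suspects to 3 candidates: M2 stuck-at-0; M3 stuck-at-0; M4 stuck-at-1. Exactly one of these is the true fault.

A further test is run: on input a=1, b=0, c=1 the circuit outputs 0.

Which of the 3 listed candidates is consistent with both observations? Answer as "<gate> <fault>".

M2 stuck-at-0

Evaluate each candidate on input a=1, b=0, c=1:
  M2 stuck-at-0: M1=1, M2=0 [stuck-at-0], M3=1, M4=0 → 0 — matches
  M3 stuck-at-0: M1=1, M2=1, M3=0 [stuck-at-0], M4=1 → 1 — eliminated
  M4 stuck-at-1: M1=1, M2=1, M3=1, M4=1 [stuck-at-1] → 1 — eliminated
Only M2 stuck-at-0 reproduces the observed 0.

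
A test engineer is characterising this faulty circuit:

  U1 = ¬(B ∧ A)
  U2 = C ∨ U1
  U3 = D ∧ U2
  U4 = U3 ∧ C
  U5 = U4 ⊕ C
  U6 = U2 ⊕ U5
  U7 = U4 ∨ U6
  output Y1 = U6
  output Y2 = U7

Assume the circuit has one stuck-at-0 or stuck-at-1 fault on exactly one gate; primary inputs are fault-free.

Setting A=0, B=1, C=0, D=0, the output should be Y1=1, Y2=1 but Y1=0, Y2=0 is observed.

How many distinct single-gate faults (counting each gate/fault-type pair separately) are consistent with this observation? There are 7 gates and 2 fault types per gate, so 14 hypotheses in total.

Fault-free: U1=1, U2=1, U3=0, U4=0, U5=0, U6=1, U7=1 → Y1=1, Y2=1. Observed Y1=0, Y2=0.
  U1 stuck-at-0: output Y1=0, Y2=0 ✓
  U1 stuck-at-1: output Y1=1, Y2=1 ✗
  U2 stuck-at-0: output Y1=0, Y2=0 ✓
  U2 stuck-at-1: output Y1=1, Y2=1 ✗
  U3 stuck-at-0: output Y1=1, Y2=1 ✗
  U3 stuck-at-1: output Y1=1, Y2=1 ✗
  U4 stuck-at-0: output Y1=1, Y2=1 ✗
  U4 stuck-at-1: output Y1=0, Y2=1 ✗
  U5 stuck-at-0: output Y1=1, Y2=1 ✗
  U5 stuck-at-1: output Y1=0, Y2=0 ✓
  U6 stuck-at-0: output Y1=0, Y2=0 ✓
  U6 stuck-at-1: output Y1=1, Y2=1 ✗
  U7 stuck-at-0: output Y1=1, Y2=0 ✗
  U7 stuck-at-1: output Y1=1, Y2=1 ✗
Consistent faults: {U1 stuck-at-0, U2 stuck-at-0, U5 stuck-at-1, U6 stuck-at-0} — 4 in all.

4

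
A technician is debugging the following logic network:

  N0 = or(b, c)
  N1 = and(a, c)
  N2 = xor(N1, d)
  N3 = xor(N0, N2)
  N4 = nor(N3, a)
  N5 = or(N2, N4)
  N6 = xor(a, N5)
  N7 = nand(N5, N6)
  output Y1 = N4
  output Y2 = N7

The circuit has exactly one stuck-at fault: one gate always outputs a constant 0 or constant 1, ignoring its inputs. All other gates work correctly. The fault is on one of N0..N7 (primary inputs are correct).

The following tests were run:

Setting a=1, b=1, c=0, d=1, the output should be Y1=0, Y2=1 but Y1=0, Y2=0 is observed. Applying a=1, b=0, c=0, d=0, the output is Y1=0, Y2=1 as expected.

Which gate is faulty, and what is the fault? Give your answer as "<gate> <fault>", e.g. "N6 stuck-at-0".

N6 stuck-at-1

Fault-free values for test 1 (a=1, b=1, c=0, d=1): N0=1, N1=0, N2=1, N3=0, N4=0, N5=1, N6=0, N7=1, giving Y1=0, Y2=1. Observed Y1=0, Y2=0.
Test 1: faults giving observed Y1=0, Y2=0 are {N6 stuck-at-1, N7 stuck-at-0}.
Test 2 (a=1, b=0, c=0, d=0): fault-free N0=0, N1=0, N2=0, N3=0, N4=0, N5=0, N6=1, N7=1 → Y1=0, Y2=1; observed Y1=0, Y2=1. Eliminates N7 stuck-at-0.
Only N6 stuck-at-1 is consistent with every test.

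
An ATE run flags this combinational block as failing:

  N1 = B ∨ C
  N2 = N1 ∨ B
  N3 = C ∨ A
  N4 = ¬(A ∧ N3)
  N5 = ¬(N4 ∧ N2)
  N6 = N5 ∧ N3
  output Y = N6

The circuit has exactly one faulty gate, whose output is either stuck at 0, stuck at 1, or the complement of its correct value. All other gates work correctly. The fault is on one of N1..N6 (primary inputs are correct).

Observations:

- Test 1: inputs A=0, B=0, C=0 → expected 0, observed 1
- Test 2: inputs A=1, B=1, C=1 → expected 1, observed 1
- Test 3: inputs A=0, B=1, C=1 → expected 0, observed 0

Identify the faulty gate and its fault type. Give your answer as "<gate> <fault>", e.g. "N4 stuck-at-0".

Fault-free values for test 1 (A=0, B=0, C=0): N1=0, N2=0, N3=0, N4=1, N5=1, N6=0, giving Y=0. Observed 1.
Test 1: faults giving observed 1 are {N3 stuck-at-1, N3 inverted output, N6 stuck-at-1, N6 inverted output}.
Test 2 (A=1, B=1, C=1): fault-free N1=1, N2=1, N3=1, N4=0, N5=1, N6=1 → 1; observed 1. Eliminates N3 inverted output, N6 inverted output.
Test 3 (A=0, B=1, C=1): fault-free N1=1, N2=1, N3=1, N4=1, N5=0, N6=0 → 0; observed 0. Eliminates N6 stuck-at-1.
Only N3 stuck-at-1 is consistent with every test.

N3 stuck-at-1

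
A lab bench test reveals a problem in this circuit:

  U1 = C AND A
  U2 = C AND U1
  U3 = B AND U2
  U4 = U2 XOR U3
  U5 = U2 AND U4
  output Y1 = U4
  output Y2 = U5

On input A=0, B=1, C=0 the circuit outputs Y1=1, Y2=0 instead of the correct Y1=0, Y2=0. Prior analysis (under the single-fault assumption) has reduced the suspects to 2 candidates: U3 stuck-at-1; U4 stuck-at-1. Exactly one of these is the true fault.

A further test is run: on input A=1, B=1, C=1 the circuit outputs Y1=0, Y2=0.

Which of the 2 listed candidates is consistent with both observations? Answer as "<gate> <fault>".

U3 stuck-at-1

Evaluate each candidate on input A=1, B=1, C=1:
  U3 stuck-at-1: U1=1, U2=1, U3=1 [stuck-at-1], U4=0, U5=0 → Y1=0, Y2=0 — matches
  U4 stuck-at-1: U1=1, U2=1, U3=1, U4=1 [stuck-at-1], U5=1 → Y1=1, Y2=1 — eliminated
Only U3 stuck-at-1 reproduces the observed Y1=0, Y2=0.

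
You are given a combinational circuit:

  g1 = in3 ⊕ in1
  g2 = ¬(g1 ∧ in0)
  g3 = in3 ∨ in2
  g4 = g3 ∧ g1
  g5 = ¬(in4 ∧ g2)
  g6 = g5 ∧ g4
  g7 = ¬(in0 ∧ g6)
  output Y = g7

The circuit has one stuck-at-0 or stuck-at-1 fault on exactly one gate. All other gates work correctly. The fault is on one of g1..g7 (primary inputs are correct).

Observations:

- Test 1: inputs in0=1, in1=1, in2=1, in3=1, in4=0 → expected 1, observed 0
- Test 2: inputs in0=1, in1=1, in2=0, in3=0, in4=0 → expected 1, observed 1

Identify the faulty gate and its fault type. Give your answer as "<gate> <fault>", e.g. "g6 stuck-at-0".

Fault-free values for test 1 (in0=1, in1=1, in2=1, in3=1, in4=0): g1=0, g2=1, g3=1, g4=0, g5=1, g6=0, g7=1, giving Y=1. Observed 0.
Test 1: faults giving observed 0 are {g1 stuck-at-1, g4 stuck-at-1, g6 stuck-at-1, g7 stuck-at-0}.
Test 2 (in0=1, in1=1, in2=0, in3=0, in4=0): fault-free g1=1, g2=0, g3=0, g4=0, g5=1, g6=0, g7=1 → 1; observed 1. Eliminates g4 stuck-at-1, g6 stuck-at-1, g7 stuck-at-0.
Only g1 stuck-at-1 is consistent with every test.

g1 stuck-at-1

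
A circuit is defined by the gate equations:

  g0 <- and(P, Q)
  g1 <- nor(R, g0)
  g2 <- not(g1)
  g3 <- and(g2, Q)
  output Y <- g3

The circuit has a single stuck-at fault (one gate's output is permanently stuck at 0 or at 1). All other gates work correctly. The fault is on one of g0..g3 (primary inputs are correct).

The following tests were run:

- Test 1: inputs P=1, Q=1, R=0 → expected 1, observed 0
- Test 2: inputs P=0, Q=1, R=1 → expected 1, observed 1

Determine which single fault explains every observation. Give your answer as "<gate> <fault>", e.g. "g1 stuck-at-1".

Fault-free values for test 1 (P=1, Q=1, R=0): g0=1, g1=0, g2=1, g3=1, giving Y=1. Observed 0.
Test 1: faults giving observed 0 are {g0 stuck-at-0, g1 stuck-at-1, g2 stuck-at-0, g3 stuck-at-0}.
Test 2 (P=0, Q=1, R=1): fault-free g0=0, g1=0, g2=1, g3=1 → 1; observed 1. Eliminates g1 stuck-at-1, g2 stuck-at-0, g3 stuck-at-0.
Only g0 stuck-at-0 is consistent with every test.

g0 stuck-at-0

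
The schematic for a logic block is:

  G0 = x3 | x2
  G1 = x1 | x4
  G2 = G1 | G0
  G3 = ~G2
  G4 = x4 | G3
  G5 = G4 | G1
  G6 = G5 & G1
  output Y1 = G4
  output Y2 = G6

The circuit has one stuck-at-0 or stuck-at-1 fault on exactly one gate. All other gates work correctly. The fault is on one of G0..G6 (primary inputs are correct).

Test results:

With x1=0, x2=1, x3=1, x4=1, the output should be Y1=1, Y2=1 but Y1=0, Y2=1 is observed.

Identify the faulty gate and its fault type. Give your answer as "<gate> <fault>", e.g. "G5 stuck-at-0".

Fault-free values for test 1 (x1=0, x2=1, x3=1, x4=1): G0=1, G1=1, G2=1, G3=0, G4=1, G5=1, G6=1, giving Y1=1, Y2=1. Observed Y1=0, Y2=1.
Test 1: faults giving observed Y1=0, Y2=1 are {G4 stuck-at-0}.
Only G4 stuck-at-0 is consistent with every test.

G4 stuck-at-0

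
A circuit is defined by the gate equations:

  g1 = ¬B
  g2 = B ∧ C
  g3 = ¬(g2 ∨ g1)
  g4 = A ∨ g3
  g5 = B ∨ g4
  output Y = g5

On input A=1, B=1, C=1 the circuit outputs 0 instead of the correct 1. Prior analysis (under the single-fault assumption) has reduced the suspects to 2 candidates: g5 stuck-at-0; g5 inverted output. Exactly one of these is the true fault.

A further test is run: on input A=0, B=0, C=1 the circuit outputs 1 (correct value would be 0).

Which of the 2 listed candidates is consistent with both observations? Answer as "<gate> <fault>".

g5 inverted output

Evaluate each candidate on input A=0, B=0, C=1:
  g5 stuck-at-0: g1=1, g2=0, g3=0, g4=0, g5=0 [stuck-at-0] → 0 — eliminated
  g5 inverted output: g1=1, g2=0, g3=0, g4=0, g5=1 [inverted output] → 1 — matches
Only g5 inverted output reproduces the observed 1.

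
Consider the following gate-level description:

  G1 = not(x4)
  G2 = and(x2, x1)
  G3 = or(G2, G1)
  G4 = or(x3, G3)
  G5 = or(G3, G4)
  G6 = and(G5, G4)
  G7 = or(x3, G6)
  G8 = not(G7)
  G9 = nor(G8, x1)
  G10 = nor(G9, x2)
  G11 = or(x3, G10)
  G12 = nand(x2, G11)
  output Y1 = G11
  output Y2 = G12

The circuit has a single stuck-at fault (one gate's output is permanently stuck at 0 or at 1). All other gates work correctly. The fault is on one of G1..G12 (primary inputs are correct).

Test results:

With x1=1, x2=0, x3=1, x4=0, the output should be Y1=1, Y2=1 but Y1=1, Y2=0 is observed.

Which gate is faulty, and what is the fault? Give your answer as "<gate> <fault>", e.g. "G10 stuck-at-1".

Fault-free values for test 1 (x1=1, x2=0, x3=1, x4=0): G1=1, G2=0, G3=1, G4=1, G5=1, G6=1, G7=1, G8=0, G9=0, G10=1, G11=1, G12=1, giving Y1=1, Y2=1. Observed Y1=1, Y2=0.
Test 1: faults giving observed Y1=1, Y2=0 are {G12 stuck-at-0}.
Only G12 stuck-at-0 is consistent with every test.

G12 stuck-at-0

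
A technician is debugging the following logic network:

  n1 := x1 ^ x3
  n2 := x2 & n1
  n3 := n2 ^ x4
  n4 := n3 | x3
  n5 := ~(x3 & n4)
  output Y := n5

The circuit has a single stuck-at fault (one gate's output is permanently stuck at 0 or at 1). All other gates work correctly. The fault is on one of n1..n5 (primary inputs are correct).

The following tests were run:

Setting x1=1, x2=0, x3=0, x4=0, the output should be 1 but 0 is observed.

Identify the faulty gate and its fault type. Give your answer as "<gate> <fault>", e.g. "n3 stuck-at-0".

n5 stuck-at-0

Fault-free values for test 1 (x1=1, x2=0, x3=0, x4=0): n1=1, n2=0, n3=0, n4=0, n5=1, giving Y=1. Observed 0.
Test 1: faults giving observed 0 are {n5 stuck-at-0}.
Only n5 stuck-at-0 is consistent with every test.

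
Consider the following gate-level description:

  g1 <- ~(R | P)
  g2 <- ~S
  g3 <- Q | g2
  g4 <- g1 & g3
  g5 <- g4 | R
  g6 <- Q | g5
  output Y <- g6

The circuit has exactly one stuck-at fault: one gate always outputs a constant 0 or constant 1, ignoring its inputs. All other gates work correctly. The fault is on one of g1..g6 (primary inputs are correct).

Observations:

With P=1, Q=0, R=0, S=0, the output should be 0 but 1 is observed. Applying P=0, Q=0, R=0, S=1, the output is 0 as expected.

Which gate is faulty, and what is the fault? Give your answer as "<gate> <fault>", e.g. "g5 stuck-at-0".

g1 stuck-at-1

Fault-free values for test 1 (P=1, Q=0, R=0, S=0): g1=0, g2=1, g3=1, g4=0, g5=0, g6=0, giving Y=0. Observed 1.
Test 1: faults giving observed 1 are {g1 stuck-at-1, g4 stuck-at-1, g5 stuck-at-1, g6 stuck-at-1}.
Test 2 (P=0, Q=0, R=0, S=1): fault-free g1=1, g2=0, g3=0, g4=0, g5=0, g6=0 → 0; observed 0. Eliminates g4 stuck-at-1, g5 stuck-at-1, g6 stuck-at-1.
Only g1 stuck-at-1 is consistent with every test.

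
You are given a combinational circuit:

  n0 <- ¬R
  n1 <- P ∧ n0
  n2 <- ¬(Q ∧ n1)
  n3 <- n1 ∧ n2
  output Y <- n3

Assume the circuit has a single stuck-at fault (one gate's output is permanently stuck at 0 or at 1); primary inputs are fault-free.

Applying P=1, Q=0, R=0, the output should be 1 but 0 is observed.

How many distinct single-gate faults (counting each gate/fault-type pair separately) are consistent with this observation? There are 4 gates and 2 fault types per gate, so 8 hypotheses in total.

Fault-free: n0=1, n1=1, n2=1, n3=1 → 1. Observed 0.
  n0 stuck-at-0: output 0 ✓
  n0 stuck-at-1: output 1 ✗
  n1 stuck-at-0: output 0 ✓
  n1 stuck-at-1: output 1 ✗
  n2 stuck-at-0: output 0 ✓
  n2 stuck-at-1: output 1 ✗
  n3 stuck-at-0: output 0 ✓
  n3 stuck-at-1: output 1 ✗
Consistent faults: {n0 stuck-at-0, n1 stuck-at-0, n2 stuck-at-0, n3 stuck-at-0} — 4 in all.

4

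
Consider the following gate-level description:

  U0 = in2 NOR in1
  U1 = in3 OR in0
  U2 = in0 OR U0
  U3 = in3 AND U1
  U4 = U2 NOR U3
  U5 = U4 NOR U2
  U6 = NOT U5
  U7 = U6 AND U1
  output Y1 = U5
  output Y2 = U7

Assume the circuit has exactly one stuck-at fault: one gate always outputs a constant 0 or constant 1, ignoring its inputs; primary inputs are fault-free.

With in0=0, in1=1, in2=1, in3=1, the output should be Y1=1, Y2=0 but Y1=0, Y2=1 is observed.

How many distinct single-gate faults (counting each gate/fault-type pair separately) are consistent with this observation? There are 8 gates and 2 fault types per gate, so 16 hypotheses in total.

5

Fault-free: U0=0, U1=1, U2=0, U3=1, U4=0, U5=1, U6=0, U7=0 → Y1=1, Y2=0. Observed Y1=0, Y2=1.
  U0: stuck-at-1 ✓; others ✗
  U1: none of the 2 fault types match ✗
  U2: stuck-at-1 ✓; others ✗
  U3: stuck-at-0 ✓; others ✗
  U4: stuck-at-1 ✓; others ✗
  U5: stuck-at-0 ✓; others ✗
  U6: none of the 2 fault types match ✗
  U7: none of the 2 fault types match ✗
Consistent faults: {U0 stuck-at-1, U2 stuck-at-1, U3 stuck-at-0, U4 stuck-at-1, U5 stuck-at-0} — 5 in all.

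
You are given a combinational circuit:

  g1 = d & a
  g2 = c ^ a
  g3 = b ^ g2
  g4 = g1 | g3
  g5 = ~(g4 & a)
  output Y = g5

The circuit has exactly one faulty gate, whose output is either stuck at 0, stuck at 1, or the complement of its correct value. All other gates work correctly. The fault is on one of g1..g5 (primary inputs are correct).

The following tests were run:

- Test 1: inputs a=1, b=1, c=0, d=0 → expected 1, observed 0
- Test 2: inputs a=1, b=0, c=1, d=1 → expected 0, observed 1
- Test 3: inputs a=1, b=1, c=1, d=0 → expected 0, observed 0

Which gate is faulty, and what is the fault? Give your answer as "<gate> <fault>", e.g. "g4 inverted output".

g1 inverted output

Fault-free values for test 1 (a=1, b=1, c=0, d=0): g1=0, g2=1, g3=0, g4=0, g5=1, giving Y=1. Observed 0.
Test 1: faults giving observed 0 are {g1 stuck-at-1, g1 inverted output, g2 stuck-at-0, g2 inverted output, g3 stuck-at-1, g3 inverted output, g4 stuck-at-1, g4 inverted output, g5 stuck-at-0, g5 inverted output}.
Test 2 (a=1, b=0, c=1, d=1): fault-free g1=1, g2=0, g3=0, g4=1, g5=0 → 0; observed 1. Eliminates g1 stuck-at-1, g2 stuck-at-0, g2 inverted output, g3 stuck-at-1, g3 inverted output, g4 stuck-at-1, g5 stuck-at-0.
Test 3 (a=1, b=1, c=1, d=0): fault-free g1=0, g2=0, g3=1, g4=1, g5=0 → 0; observed 0. Eliminates g4 inverted output, g5 inverted output.
Only g1 inverted output is consistent with every test.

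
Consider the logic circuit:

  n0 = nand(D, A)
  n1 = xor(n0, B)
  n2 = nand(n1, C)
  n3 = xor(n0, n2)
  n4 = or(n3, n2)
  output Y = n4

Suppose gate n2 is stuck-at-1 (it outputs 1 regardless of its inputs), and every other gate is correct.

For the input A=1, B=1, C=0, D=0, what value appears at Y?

Propagate with n2 forced: n0=1, n1=0, n2=1 [stuck-at-1], n3=0, n4=1.
So Y = 1. (Same as the fault-free value — the fault is masked on this input.)

1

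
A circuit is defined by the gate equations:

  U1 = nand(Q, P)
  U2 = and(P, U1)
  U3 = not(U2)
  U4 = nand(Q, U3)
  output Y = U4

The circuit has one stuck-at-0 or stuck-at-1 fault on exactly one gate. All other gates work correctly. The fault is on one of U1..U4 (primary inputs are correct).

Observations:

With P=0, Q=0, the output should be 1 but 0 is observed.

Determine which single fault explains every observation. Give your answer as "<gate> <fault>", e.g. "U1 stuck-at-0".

Fault-free values for test 1 (P=0, Q=0): U1=1, U2=0, U3=1, U4=1, giving Y=1. Observed 0.
Test 1: faults giving observed 0 are {U4 stuck-at-0}.
Only U4 stuck-at-0 is consistent with every test.

U4 stuck-at-0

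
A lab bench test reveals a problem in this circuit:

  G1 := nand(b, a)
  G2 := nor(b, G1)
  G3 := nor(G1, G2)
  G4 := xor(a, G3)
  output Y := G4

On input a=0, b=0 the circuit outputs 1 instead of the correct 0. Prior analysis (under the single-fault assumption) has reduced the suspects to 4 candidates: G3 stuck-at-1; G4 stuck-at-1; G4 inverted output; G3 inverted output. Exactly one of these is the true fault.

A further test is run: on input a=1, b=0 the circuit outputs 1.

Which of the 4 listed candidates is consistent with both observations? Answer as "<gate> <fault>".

Evaluate each candidate on input a=1, b=0:
  G3 stuck-at-1: G1=1, G2=0, G3=1 [stuck-at-1], G4=0 → 0 — eliminated
  G4 stuck-at-1: G1=1, G2=0, G3=0, G4=1 [stuck-at-1] → 1 — matches
  G4 inverted output: G1=1, G2=0, G3=0, G4=0 [inverted output] → 0 — eliminated
  G3 inverted output: G1=1, G2=0, G3=1 [inverted output], G4=0 → 0 — eliminated
Only G4 stuck-at-1 reproduces the observed 1.

G4 stuck-at-1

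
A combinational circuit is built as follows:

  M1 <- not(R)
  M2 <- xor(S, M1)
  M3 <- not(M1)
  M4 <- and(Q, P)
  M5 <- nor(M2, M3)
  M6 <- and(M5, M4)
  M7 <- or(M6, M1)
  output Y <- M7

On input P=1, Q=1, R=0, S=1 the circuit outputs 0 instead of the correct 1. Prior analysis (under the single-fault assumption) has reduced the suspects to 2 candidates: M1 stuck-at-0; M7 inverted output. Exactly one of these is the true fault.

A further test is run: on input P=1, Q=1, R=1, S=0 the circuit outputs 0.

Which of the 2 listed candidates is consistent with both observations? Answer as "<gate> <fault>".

M1 stuck-at-0

Evaluate each candidate on input P=1, Q=1, R=1, S=0:
  M1 stuck-at-0: M1=0 [stuck-at-0], M2=0, M3=1, M4=1, M5=0, M6=0, M7=0 → 0 — matches
  M7 inverted output: M1=0, M2=0, M3=1, M4=1, M5=0, M6=0, M7=1 [inverted output] → 1 — eliminated
Only M1 stuck-at-0 reproduces the observed 0.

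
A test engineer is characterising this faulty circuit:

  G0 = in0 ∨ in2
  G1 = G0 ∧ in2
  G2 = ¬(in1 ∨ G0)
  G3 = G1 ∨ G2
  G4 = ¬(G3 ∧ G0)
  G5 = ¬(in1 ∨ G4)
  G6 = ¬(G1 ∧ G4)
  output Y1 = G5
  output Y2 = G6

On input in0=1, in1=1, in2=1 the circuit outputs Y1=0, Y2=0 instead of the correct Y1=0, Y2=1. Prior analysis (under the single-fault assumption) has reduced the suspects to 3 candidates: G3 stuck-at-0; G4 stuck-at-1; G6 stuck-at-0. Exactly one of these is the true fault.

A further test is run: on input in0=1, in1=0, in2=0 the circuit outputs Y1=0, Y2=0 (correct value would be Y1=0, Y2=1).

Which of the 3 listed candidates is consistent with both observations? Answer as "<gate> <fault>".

Evaluate each candidate on input in0=1, in1=0, in2=0:
  G3 stuck-at-0: G0=1, G1=0, G2=0, G3=0 [stuck-at-0], G4=1, G5=0, G6=1 → Y1=0, Y2=1 — eliminated
  G4 stuck-at-1: G0=1, G1=0, G2=0, G3=0, G4=1 [stuck-at-1], G5=0, G6=1 → Y1=0, Y2=1 — eliminated
  G6 stuck-at-0: G0=1, G1=0, G2=0, G3=0, G4=1, G5=0, G6=0 [stuck-at-0] → Y1=0, Y2=0 — matches
Only G6 stuck-at-0 reproduces the observed Y1=0, Y2=0.

G6 stuck-at-0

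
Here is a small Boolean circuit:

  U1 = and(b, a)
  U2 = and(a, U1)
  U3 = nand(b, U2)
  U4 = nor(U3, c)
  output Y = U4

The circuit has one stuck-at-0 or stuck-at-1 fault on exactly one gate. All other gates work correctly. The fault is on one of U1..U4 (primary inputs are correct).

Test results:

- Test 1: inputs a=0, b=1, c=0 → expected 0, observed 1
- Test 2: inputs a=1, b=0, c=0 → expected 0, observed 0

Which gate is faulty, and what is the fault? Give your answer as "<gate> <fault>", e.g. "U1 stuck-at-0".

U2 stuck-at-1

Fault-free values for test 1 (a=0, b=1, c=0): U1=0, U2=0, U3=1, U4=0, giving Y=0. Observed 1.
Test 1: faults giving observed 1 are {U2 stuck-at-1, U3 stuck-at-0, U4 stuck-at-1}.
Test 2 (a=1, b=0, c=0): fault-free U1=0, U2=0, U3=1, U4=0 → 0; observed 0. Eliminates U3 stuck-at-0, U4 stuck-at-1.
Only U2 stuck-at-1 is consistent with every test.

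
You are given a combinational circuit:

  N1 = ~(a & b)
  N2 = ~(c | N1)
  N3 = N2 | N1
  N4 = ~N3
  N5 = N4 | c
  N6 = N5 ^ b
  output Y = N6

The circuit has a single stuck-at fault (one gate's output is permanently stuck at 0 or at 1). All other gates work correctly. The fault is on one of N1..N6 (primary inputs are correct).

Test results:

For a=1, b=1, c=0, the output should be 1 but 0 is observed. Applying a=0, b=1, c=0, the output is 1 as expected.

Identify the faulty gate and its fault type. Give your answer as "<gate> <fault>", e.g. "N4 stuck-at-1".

Fault-free values for test 1 (a=1, b=1, c=0): N1=0, N2=1, N3=1, N4=0, N5=0, N6=1, giving Y=1. Observed 0.
Test 1: faults giving observed 0 are {N2 stuck-at-0, N3 stuck-at-0, N4 stuck-at-1, N5 stuck-at-1, N6 stuck-at-0}.
Test 2 (a=0, b=1, c=0): fault-free N1=1, N2=0, N3=1, N4=0, N5=0, N6=1 → 1; observed 1. Eliminates N3 stuck-at-0, N4 stuck-at-1, N5 stuck-at-1, N6 stuck-at-0.
Only N2 stuck-at-0 is consistent with every test.

N2 stuck-at-0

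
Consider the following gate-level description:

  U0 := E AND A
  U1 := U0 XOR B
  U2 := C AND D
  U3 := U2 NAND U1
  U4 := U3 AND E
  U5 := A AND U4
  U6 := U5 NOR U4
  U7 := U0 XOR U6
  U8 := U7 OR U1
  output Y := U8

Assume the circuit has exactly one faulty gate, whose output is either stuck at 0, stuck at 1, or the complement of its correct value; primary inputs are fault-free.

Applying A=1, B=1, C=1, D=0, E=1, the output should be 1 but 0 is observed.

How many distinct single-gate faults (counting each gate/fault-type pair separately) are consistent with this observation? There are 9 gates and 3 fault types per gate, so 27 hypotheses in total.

Fault-free: U0=1, U1=0, U2=0, U3=1, U4=1, U5=1, U6=0, U7=1, U8=1 → 1. Observed 0.
  U0: none of the 3 fault types match ✗
  U1: none of the 3 fault types match ✗
  U2: none of the 3 fault types match ✗
  U3: stuck-at-0, inverted output ✓; others ✗
  U4: stuck-at-0, inverted output ✓; others ✗
  U5: none of the 3 fault types match ✗
  U6: stuck-at-1, inverted output ✓; others ✗
  U7: stuck-at-0, inverted output ✓; others ✗
  U8: stuck-at-0, inverted output ✓; others ✗
Consistent faults: {U3 stuck-at-0, U3 inverted output, U4 stuck-at-0, U4 inverted output, U6 stuck-at-1, U6 inverted output, U7 stuck-at-0, U7 inverted output, U8 stuck-at-0, U8 inverted output} — 10 in all.

10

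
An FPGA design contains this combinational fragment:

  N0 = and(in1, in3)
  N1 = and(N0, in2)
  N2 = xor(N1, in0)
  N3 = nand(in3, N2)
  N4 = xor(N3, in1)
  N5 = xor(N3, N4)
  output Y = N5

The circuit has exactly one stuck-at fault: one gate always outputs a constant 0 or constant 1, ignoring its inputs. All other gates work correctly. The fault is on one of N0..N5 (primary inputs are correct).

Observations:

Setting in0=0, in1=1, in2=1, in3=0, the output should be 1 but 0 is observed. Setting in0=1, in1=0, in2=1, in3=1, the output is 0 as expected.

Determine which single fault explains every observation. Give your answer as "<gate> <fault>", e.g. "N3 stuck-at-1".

Fault-free values for test 1 (in0=0, in1=1, in2=1, in3=0): N0=0, N1=0, N2=0, N3=1, N4=0, N5=1, giving Y=1. Observed 0.
Test 1: faults giving observed 0 are {N4 stuck-at-1, N5 stuck-at-0}.
Test 2 (in0=1, in1=0, in2=1, in3=1): fault-free N0=0, N1=0, N2=1, N3=0, N4=0, N5=0 → 0; observed 0. Eliminates N4 stuck-at-1.
Only N5 stuck-at-0 is consistent with every test.

N5 stuck-at-0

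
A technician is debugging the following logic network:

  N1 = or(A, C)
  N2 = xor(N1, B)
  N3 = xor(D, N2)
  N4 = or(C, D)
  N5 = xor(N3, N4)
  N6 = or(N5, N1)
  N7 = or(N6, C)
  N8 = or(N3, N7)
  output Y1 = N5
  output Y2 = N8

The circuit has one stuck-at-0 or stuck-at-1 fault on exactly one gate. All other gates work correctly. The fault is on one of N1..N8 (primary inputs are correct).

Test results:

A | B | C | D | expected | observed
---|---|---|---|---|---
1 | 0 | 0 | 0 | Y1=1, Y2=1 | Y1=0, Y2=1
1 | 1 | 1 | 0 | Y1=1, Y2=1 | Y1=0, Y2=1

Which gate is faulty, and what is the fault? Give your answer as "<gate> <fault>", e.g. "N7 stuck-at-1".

Fault-free values for test 1 (A=1, B=0, C=0, D=0): N1=1, N2=1, N3=1, N4=0, N5=1, N6=1, N7=1, N8=1, giving Y1=1, Y2=1. Observed Y1=0, Y2=1.
Test 1: faults giving observed Y1=0, Y2=1 are {N2 stuck-at-0, N3 stuck-at-0, N4 stuck-at-1, N5 stuck-at-0}.
Test 2 (A=1, B=1, C=1, D=0): fault-free N1=1, N2=0, N3=0, N4=1, N5=1, N6=1, N7=1, N8=1 → Y1=1, Y2=1; observed Y1=0, Y2=1. Eliminates N2 stuck-at-0, N3 stuck-at-0, N4 stuck-at-1.
Only N5 stuck-at-0 is consistent with every test.

N5 stuck-at-0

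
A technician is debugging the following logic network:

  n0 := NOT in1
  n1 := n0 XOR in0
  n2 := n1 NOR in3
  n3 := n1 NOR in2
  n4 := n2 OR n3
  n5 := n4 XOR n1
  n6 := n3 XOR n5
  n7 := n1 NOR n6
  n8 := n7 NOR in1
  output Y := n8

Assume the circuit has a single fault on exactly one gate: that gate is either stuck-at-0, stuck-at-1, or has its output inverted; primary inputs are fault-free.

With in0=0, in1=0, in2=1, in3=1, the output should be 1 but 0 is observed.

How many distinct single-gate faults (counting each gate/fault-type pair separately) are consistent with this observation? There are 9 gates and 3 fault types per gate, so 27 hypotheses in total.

Fault-free: n0=1, n1=1, n2=0, n3=0, n4=0, n5=1, n6=1, n7=0, n8=1 → 1. Observed 0.
  n0: stuck-at-0, inverted output ✓; others ✗
  n1: stuck-at-0, inverted output ✓; others ✗
  n2: none of the 3 fault types match ✗
  n3: none of the 3 fault types match ✗
  n4: none of the 3 fault types match ✗
  n5: none of the 3 fault types match ✗
  n6: none of the 3 fault types match ✗
  n7: stuck-at-1, inverted output ✓; others ✗
  n8: stuck-at-0, inverted output ✓; others ✗
Consistent faults: {n0 stuck-at-0, n0 inverted output, n1 stuck-at-0, n1 inverted output, n7 stuck-at-1, n7 inverted output, n8 stuck-at-0, n8 inverted output} — 8 in all.

8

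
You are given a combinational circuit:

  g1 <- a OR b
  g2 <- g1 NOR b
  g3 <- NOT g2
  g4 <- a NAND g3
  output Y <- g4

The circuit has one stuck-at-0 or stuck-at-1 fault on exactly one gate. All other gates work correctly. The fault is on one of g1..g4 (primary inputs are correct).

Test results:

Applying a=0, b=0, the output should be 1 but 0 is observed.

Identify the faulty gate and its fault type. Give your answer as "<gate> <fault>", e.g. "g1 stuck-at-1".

Fault-free values for test 1 (a=0, b=0): g1=0, g2=1, g3=0, g4=1, giving Y=1. Observed 0.
Test 1: faults giving observed 0 are {g4 stuck-at-0}.
Only g4 stuck-at-0 is consistent with every test.

g4 stuck-at-0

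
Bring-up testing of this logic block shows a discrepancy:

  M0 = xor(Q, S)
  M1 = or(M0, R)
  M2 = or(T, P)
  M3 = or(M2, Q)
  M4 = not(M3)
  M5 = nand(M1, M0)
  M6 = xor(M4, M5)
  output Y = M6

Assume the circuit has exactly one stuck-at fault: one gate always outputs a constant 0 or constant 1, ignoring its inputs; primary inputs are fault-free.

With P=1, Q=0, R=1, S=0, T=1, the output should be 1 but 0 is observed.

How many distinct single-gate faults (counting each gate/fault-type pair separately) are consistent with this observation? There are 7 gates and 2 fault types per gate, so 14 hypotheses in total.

6

Fault-free: M0=0, M1=1, M2=1, M3=1, M4=0, M5=1, M6=1 → 1. Observed 0.
  M0 stuck-at-0: output 1 ✗
  M0 stuck-at-1: output 0 ✓
  M1 stuck-at-0: output 1 ✗
  M1 stuck-at-1: output 1 ✗
  M2 stuck-at-0: output 0 ✓
  M2 stuck-at-1: output 1 ✗
  M3 stuck-at-0: output 0 ✓
  M3 stuck-at-1: output 1 ✗
  M4 stuck-at-0: output 1 ✗
  M4 stuck-at-1: output 0 ✓
  M5 stuck-at-0: output 0 ✓
  M5 stuck-at-1: output 1 ✗
  M6 stuck-at-0: output 0 ✓
  M6 stuck-at-1: output 1 ✗
Consistent faults: {M0 stuck-at-1, M2 stuck-at-0, M3 stuck-at-0, M4 stuck-at-1, M5 stuck-at-0, M6 stuck-at-0} — 6 in all.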